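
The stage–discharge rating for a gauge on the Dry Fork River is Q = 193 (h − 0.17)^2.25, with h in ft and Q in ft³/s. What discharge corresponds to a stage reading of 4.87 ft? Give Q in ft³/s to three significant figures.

6280 ft³/s

Q = 193 × (4.87 − 0.17)^2.25 = 193 × 4.7^2.25 = 6277 ft³/s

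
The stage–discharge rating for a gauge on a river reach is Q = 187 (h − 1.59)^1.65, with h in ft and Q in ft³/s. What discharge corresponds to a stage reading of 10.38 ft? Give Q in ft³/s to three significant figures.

Q = 187 × (10.38 − 1.59)^1.65 = 187 × 8.79^1.65 = 6752 ft³/s

6750 ft³/s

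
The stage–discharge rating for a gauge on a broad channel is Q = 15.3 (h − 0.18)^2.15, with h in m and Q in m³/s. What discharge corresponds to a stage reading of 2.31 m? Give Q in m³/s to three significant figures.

77.8 m³/s

Q = 15.3 × (2.31 − 0.18)^2.15 = 15.3 × 2.13^2.15 = 77.75 m³/s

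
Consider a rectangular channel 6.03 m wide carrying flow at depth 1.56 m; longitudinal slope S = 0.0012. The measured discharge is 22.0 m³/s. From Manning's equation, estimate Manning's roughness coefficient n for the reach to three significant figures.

0.0151

A = b·y = 6.03 × 1.56 = 9.407 m²
P = b + 2y = 6.03 + 2×1.56 = 9.150 m
R = A/P = 9.407/9.150 = 1.028 m
n = (1/Q)·A·R^(2/3)·S^(1/2) = (1/22.0) × 9.407 × 1.019 × 0.03464 = 0.01509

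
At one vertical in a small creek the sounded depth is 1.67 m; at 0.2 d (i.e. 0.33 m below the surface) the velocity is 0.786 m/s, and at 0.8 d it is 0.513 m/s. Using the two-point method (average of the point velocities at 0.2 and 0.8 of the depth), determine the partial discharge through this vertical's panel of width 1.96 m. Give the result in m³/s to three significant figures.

2.13 m³/s

v̄ = (0.786 + 0.513) / 2 = 0.6495 m/s
q = v̄ × d × w = 0.6495 × 1.67 × 1.96 = 2.126 m³/s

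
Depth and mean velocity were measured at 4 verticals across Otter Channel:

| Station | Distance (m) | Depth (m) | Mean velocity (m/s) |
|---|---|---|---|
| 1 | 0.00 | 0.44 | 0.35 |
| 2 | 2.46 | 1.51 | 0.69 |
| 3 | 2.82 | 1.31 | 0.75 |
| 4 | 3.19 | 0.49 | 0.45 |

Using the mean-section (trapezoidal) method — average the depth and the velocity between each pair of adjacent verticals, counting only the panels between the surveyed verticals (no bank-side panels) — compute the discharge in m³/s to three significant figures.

1.81 m³/s

Panel 1-2: Δb = 2.46 m, d̄ = (0.44+1.51)/2 = 0.975, v̄ = (0.35+0.69)/2 = 0.52 → q = 2.46×0.975×0.52 = 1.247 m³/s
Panel 2-3: Δb = 0.36 m, d̄ = (1.51+1.31)/2 = 1.41, v̄ = (0.69+0.75)/2 = 0.72 → q = 0.36×1.41×0.72 = 0.3655 m³/s
Panel 3-4: Δb = 0.37 m, d̄ = (1.31+0.49)/2 = 0.9, v̄ = (0.75+0.45)/2 = 0.6 → q = 0.37×0.9×0.6 = 0.1998 m³/s
Q = Σ q = 1.812 m³/s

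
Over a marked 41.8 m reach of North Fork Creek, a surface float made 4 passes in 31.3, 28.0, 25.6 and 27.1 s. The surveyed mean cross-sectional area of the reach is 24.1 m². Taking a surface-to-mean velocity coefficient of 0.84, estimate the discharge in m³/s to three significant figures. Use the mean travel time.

30.2 m³/s

t̄ = (31.3 + 28.0 + 25.6 + 27.1) / 4 = 28 s
v_surface = L / t̄ = 41.8 / 28 = 1.493 m/s
v_mean = 0.84 × 1.493 = 1.254 m/s
Q = A × v_mean = 24.1 × 1.254 = 30.22 m³/s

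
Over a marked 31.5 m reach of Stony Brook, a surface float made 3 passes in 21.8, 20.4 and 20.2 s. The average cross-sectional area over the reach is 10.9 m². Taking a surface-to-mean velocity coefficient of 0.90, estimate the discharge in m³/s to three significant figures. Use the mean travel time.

t̄ = (21.8 + 20.4 + 20.2) / 3 = 20.8 s
v_surface = L / t̄ = 31.5 / 20.8 = 1.514 m/s
v_mean = 0.90 × 1.514 = 1.363 m/s
Q = A × v_mean = 10.9 × 1.363 = 14.86 m³/s

14.9 m³/s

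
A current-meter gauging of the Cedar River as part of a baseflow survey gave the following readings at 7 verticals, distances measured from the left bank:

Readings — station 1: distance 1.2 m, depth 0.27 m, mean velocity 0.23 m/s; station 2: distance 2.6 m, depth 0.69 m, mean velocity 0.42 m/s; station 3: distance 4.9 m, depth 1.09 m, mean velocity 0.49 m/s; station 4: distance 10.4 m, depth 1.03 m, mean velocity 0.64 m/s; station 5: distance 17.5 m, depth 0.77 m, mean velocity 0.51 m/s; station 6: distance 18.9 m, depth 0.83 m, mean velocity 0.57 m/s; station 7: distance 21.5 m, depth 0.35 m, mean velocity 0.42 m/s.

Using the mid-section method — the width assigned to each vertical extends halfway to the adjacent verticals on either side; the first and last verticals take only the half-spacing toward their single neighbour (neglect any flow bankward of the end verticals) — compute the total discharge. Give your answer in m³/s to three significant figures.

w_1 = (2.6 − 1.2)/2 = 0.7 m; q_1 = 0.23 × 0.27 × 0.7 = 0.04347 m³/s
w_2 = (4.9 − 1.2)/2 = 1.85 m; q_2 = 0.42 × 0.69 × 1.85 = 0.5361 m³/s
w_3 = (10.4 − 2.6)/2 = 3.9 m; q_3 = 0.49 × 1.09 × 3.9 = 2.083 m³/s
w_4 = (17.5 − 4.9)/2 = 6.3 m; q_4 = 0.64 × 1.03 × 6.3 = 4.153 m³/s
w_5 = (18.9 − 10.4)/2 = 4.25 m; q_5 = 0.51 × 0.77 × 4.25 = 1.669 m³/s
w_6 = (21.5 − 17.5)/2 = 2 m; q_6 = 0.57 × 0.83 × 2 = 0.9462 m³/s
w_7 = (21.5 − 18.9)/2 = 1.3 m; q_7 = 0.42 × 0.35 × 1.3 = 0.1911 m³/s
Q = Σ qᵢ = 9.622 m³/s

9.62 m³/s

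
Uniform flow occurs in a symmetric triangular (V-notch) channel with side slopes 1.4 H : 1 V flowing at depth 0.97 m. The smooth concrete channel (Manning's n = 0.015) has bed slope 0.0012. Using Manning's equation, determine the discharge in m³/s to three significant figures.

1.64 m³/s

A = z·y² = 1.4×0.97² = 1.317 m²
P = 2y√(1+z²) = 2×0.97×√(1+1.4²) = 3.338 m
R = A/P = 1.317/3.338 = 0.3947 m
Q = (1/n)·A·R^(2/3)·S^(1/2) = (1/0.015) × 1.317 × 0.3947^(2/3) × 0.0012^(1/2) = 1.637 m³/s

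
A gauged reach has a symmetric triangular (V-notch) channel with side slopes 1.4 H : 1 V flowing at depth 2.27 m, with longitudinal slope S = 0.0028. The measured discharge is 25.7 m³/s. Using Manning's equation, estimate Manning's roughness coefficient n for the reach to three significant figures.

0.0141

A = z·y² = 1.4×2.27² = 7.214 m²
P = 2y√(1+z²) = 2×2.27×√(1+1.4²) = 7.811 m
R = A/P = 7.214/7.811 = 0.9236 m
n = (1/Q)·A·R^(2/3)·S^(1/2) = (1/25.7) × 7.214 × 0.9484 × 0.05292 = 0.01409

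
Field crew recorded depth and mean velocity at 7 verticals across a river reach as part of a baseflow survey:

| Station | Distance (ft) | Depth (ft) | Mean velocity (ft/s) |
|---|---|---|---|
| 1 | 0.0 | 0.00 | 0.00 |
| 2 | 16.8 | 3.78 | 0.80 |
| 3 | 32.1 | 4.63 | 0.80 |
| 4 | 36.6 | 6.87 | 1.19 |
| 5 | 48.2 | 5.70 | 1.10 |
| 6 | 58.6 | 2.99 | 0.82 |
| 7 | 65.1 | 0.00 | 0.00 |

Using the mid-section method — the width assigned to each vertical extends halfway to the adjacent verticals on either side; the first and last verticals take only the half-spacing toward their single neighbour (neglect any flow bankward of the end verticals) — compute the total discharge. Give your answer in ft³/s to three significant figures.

241 ft³/s

w_2 = (32.1 − 0.0)/2 = 16.05 ft; q_2 = 0.80 × 3.78 × 16.05 = 48.54 ft³/s
w_3 = (36.6 − 16.8)/2 = 9.9 ft; q_3 = 0.80 × 4.63 × 9.9 = 36.67 ft³/s
w_4 = (48.2 − 32.1)/2 = 8.05 ft; q_4 = 1.19 × 6.87 × 8.05 = 65.81 ft³/s
w_5 = (58.6 − 36.6)/2 = 11 ft; q_5 = 1.10 × 5.70 × 11 = 68.97 ft³/s
w_6 = (65.1 − 48.2)/2 = 8.45 ft; q_6 = 0.82 × 2.99 × 8.45 = 20.72 ft³/s
Stations 1, 7 contribute zero (depth or velocity is 0).
Q = Σ qᵢ = 240.7 ft³/s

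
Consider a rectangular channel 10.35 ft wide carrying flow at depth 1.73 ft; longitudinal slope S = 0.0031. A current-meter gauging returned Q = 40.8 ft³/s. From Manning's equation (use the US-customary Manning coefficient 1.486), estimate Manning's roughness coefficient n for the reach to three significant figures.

A = b·y = 10.35 × 1.73 = 17.91 ft²
P = b + 2y = 10.35 + 2×1.73 = 13.81 ft
R = A/P = 17.91/13.81 = 1.297 ft
n = (1.486/Q)·A·R^(2/3)·S^(1/2) = (1.486/40.8) × 17.91 × 1.189 × 0.05568 = 0.04317

0.0432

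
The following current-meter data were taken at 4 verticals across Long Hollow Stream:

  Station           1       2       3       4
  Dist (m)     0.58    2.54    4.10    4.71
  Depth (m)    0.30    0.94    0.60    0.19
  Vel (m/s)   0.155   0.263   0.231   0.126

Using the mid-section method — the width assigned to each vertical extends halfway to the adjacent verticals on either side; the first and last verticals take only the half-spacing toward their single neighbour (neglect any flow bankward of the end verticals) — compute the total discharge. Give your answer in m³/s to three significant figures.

w_1 = (2.54 − 0.58)/2 = 0.98 m; q_1 = 0.155 × 0.30 × 0.98 = 0.04557 m³/s
w_2 = (4.10 − 0.58)/2 = 1.76 m; q_2 = 0.263 × 0.94 × 1.76 = 0.4351 m³/s
w_3 = (4.71 − 2.54)/2 = 1.085 m; q_3 = 0.231 × 0.60 × 1.085 = 0.1504 m³/s
w_4 = (4.71 − 4.10)/2 = 0.305 m; q_4 = 0.126 × 0.19 × 0.305 = 0.007302 m³/s
Q = Σ qᵢ = 0.6384 m³/s

0.638 m³/s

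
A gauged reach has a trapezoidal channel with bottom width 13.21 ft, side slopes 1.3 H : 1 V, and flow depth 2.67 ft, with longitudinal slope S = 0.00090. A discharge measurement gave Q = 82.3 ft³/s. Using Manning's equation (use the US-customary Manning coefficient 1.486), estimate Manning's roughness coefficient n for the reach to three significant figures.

0.0386

A = (b + z·y)·y = (13.21 + 1.3×2.67)×2.67 = 44.54 ft²
P = b + 2y√(1+z²) = 13.21 + 2×2.67×√(1+1.3²) = 21.97 ft
R = A/P = 44.54/21.97 = 2.027 ft
n = (1.486/Q)·A·R^(2/3)·S^(1/2) = (1.486/82.3) × 44.54 × 1.602 × 0.03000 = 0.03865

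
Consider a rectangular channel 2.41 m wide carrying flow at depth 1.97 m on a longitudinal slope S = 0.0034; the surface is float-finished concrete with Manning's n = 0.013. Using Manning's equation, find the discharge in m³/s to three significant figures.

A = b·y = 2.41 × 1.97 = 4.748 m²
P = b + 2y = 2.41 + 2×1.97 = 6.350 m
R = A/P = 4.748/6.350 = 0.7477 m
Q = (1/n)·A·R^(2/3)·S^(1/2) = (1/0.013) × 4.748 × 0.7477^(2/3) × 0.0034^(1/2) = 17.54 m³/s

17.5 m³/s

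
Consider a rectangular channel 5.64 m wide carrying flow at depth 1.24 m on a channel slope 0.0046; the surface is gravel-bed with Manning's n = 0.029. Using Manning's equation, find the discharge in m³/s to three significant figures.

A = b·y = 5.64 × 1.24 = 6.994 m²
P = b + 2y = 5.64 + 2×1.24 = 8.120 m
R = A/P = 6.994/8.120 = 0.8613 m
Q = (1/n)·A·R^(2/3)·S^(1/2) = (1/0.029) × 6.994 × 0.8613^(2/3) × 0.0046^(1/2) = 14.81 m³/s

14.8 m³/s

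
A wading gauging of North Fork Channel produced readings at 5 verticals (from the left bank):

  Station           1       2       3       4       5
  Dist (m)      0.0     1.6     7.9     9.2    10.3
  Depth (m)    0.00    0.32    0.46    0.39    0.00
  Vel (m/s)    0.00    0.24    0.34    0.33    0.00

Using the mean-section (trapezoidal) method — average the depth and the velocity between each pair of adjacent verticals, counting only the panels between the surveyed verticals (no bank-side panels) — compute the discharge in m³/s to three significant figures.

0.964 m³/s

Panel 1-2: Δb = 1.6 m, d̄ = (0.00+0.32)/2 = 0.16, v̄ = (0.00+0.24)/2 = 0.12 → q = 1.6×0.16×0.12 = 0.03072 m³/s
Panel 2-3: Δb = 6.3 m, d̄ = (0.32+0.46)/2 = 0.39, v̄ = (0.24+0.34)/2 = 0.29 → q = 6.3×0.39×0.29 = 0.7125 m³/s
Panel 3-4: Δb = 1.3 m, d̄ = (0.46+0.39)/2 = 0.425, v̄ = (0.34+0.33)/2 = 0.335 → q = 1.3×0.425×0.335 = 0.1851 m³/s
Panel 4-5: Δb = 1.1 m, d̄ = (0.39+0.00)/2 = 0.195, v̄ = (0.33+0.00)/2 = 0.165 → q = 1.1×0.195×0.165 = 0.03539 m³/s
Q = Σ q = 0.9637 m³/s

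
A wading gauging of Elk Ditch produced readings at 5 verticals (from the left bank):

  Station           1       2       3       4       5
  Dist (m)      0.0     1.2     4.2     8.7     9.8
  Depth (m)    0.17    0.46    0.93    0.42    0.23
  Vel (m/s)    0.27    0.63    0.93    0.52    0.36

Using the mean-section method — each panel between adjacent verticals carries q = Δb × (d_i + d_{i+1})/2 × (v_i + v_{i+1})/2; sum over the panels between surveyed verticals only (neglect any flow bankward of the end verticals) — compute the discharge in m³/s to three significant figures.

4.16 m³/s

Panel 1-2: Δb = 1.2 m, d̄ = (0.17+0.46)/2 = 0.315, v̄ = (0.27+0.63)/2 = 0.45 → q = 1.2×0.315×0.45 = 0.1701 m³/s
Panel 2-3: Δb = 3 m, d̄ = (0.46+0.93)/2 = 0.695, v̄ = (0.63+0.93)/2 = 0.78 → q = 3×0.695×0.78 = 1.626 m³/s
Panel 3-4: Δb = 4.5 m, d̄ = (0.93+0.42)/2 = 0.675, v̄ = (0.93+0.52)/2 = 0.725 → q = 4.5×0.675×0.725 = 2.202 m³/s
Panel 4-5: Δb = 1.1 m, d̄ = (0.42+0.23)/2 = 0.325, v̄ = (0.52+0.36)/2 = 0.44 → q = 1.1×0.325×0.44 = 0.1573 m³/s
Q = Σ q = 4.156 m³/s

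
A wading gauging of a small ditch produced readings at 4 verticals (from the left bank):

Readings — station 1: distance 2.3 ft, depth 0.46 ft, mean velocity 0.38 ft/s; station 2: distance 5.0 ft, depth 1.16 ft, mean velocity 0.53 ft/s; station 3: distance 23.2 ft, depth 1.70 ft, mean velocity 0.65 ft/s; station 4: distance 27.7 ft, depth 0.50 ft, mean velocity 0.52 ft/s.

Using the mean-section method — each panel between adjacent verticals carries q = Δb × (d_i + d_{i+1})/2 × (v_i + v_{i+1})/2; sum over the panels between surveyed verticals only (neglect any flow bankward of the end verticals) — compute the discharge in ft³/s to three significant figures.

19.2 ft³/s

Panel 1-2: Δb = 2.7 ft, d̄ = (0.46+1.16)/2 = 0.81, v̄ = (0.38+0.53)/2 = 0.455 → q = 2.7×0.81×0.455 = 0.9951 ft³/s
Panel 2-3: Δb = 18.2 ft, d̄ = (1.16+1.70)/2 = 1.43, v̄ = (0.53+0.65)/2 = 0.59 → q = 18.2×1.43×0.59 = 15.36 ft³/s
Panel 3-4: Δb = 4.5 ft, d̄ = (1.70+0.50)/2 = 1.1, v̄ = (0.65+0.52)/2 = 0.585 → q = 4.5×1.1×0.585 = 2.896 ft³/s
Q = Σ q = 19.25 ft³/s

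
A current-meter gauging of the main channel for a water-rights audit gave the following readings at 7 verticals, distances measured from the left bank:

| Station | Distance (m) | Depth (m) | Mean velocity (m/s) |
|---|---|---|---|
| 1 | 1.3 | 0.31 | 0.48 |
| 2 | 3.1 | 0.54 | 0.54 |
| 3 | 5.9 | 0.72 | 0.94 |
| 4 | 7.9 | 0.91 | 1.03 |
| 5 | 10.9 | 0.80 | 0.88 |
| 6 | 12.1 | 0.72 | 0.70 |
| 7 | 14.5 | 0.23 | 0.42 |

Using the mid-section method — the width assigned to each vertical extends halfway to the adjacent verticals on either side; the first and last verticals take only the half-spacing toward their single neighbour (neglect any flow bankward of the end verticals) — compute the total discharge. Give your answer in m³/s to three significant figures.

7.27 m³/s

w_1 = (3.1 − 1.3)/2 = 0.9 m; q_1 = 0.48 × 0.31 × 0.9 = 0.1339 m³/s
w_2 = (5.9 − 1.3)/2 = 2.3 m; q_2 = 0.54 × 0.54 × 2.3 = 0.6707 m³/s
w_3 = (7.9 − 3.1)/2 = 2.4 m; q_3 = 0.94 × 0.72 × 2.4 = 1.624 m³/s
w_4 = (10.9 − 5.9)/2 = 2.5 m; q_4 = 1.03 × 0.91 × 2.5 = 2.343 m³/s
w_5 = (12.1 − 7.9)/2 = 2.1 m; q_5 = 0.88 × 0.80 × 2.1 = 1.478 m³/s
w_6 = (14.5 − 10.9)/2 = 1.8 m; q_6 = 0.70 × 0.72 × 1.8 = 0.9072 m³/s
w_7 = (14.5 − 12.1)/2 = 1.2 m; q_7 = 0.42 × 0.23 × 1.2 = 0.1159 m³/s
Q = Σ qᵢ = 7.274 m³/s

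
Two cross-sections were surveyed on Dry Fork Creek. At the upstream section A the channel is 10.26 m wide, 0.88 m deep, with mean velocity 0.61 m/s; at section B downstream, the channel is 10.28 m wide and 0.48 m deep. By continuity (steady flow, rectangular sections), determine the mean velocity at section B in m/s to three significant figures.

Q = A₁V₁ = (10.26×0.88) × 0.61 = 5.508 m³/s
A₂ = 10.28 × 0.48 = 4.934 m²
V₂ = Q/A₂ = 5.508/4.934 = 1.116 m/s

1.12 m/s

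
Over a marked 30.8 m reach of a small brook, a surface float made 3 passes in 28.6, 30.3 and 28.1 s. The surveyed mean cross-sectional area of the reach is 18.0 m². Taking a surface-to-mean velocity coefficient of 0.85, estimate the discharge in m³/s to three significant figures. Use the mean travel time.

16.2 m³/s

t̄ = (28.6 + 30.3 + 28.1) / 3 = 29 s
v_surface = L / t̄ = 30.8 / 29 = 1.062 m/s
v_mean = 0.85 × 1.062 = 0.9028 m/s
Q = A × v_mean = 18.0 × 0.9028 = 16.25 m³/s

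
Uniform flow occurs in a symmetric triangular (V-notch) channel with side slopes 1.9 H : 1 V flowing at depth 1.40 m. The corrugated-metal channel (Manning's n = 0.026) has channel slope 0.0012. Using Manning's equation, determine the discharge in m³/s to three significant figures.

A = z·y² = 1.9×1.40² = 3.724 m²
P = 2y√(1+z²) = 2×1.40×√(1+1.9²) = 6.012 m
R = A/P = 3.724/6.012 = 0.6194 m
Q = (1/n)·A·R^(2/3)·S^(1/2) = (1/0.026) × 3.724 × 0.6194^(2/3) × 0.0012^(1/2) = 3.605 m³/s

3.61 m³/s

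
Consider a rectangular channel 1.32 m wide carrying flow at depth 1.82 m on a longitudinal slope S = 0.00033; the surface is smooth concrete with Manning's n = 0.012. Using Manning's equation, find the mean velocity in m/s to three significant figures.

A = b·y = 1.32 × 1.82 = 2.402 m²
P = b + 2y = 1.32 + 2×1.82 = 4.960 m
R = A/P = 2.402/4.960 = 0.4844 m
Q = (1/n)·A·R^(2/3)·S^(1/2) = (1/0.012) × 2.402 × 0.4844^(2/3) × 0.00033^(1/2) = 2.243 m³/s
V = Q/A = 2.243/2.402 = 0.9337 m/s

0.934 m/s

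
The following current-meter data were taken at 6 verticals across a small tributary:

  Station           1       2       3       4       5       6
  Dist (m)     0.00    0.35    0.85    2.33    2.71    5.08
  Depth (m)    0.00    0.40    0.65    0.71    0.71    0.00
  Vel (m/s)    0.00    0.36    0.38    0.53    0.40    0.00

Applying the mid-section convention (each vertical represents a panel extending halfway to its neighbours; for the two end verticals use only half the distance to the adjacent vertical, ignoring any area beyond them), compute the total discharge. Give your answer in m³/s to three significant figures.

w_2 = (0.85 − 0.00)/2 = 0.425 m; q_2 = 0.36 × 0.40 × 0.425 = 0.06120 m³/s
w_3 = (2.33 − 0.35)/2 = 0.99 m; q_3 = 0.38 × 0.65 × 0.99 = 0.2445 m³/s
w_4 = (2.71 − 0.85)/2 = 0.93 m; q_4 = 0.53 × 0.71 × 0.93 = 0.3500 m³/s
w_5 = (5.08 − 2.33)/2 = 1.375 m; q_5 = 0.40 × 0.71 × 1.375 = 0.3905 m³/s
Stations 1, 6 contribute zero (depth or velocity is 0).
Q = Σ qᵢ = 1.046 m³/s

1.05 m³/s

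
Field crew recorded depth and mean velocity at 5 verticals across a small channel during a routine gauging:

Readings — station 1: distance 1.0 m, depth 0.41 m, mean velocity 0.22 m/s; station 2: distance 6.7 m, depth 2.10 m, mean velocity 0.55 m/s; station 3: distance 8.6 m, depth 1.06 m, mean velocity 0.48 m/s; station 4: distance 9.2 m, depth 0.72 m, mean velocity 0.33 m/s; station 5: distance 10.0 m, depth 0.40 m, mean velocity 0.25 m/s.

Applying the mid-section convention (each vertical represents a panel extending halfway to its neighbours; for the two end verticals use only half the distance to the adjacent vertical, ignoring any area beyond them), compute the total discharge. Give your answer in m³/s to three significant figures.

5.49 m³/s

w_1 = (6.7 − 1.0)/2 = 2.85 m; q_1 = 0.22 × 0.41 × 2.85 = 0.2571 m³/s
w_2 = (8.6 − 1.0)/2 = 3.8 m; q_2 = 0.55 × 2.10 × 3.8 = 4.389 m³/s
w_3 = (9.2 − 6.7)/2 = 1.25 m; q_3 = 0.48 × 1.06 × 1.25 = 0.6360 m³/s
w_4 = (10.0 − 8.6)/2 = 0.7 m; q_4 = 0.33 × 0.72 × 0.7 = 0.1663 m³/s
w_5 = (10.0 − 9.2)/2 = 0.4 m; q_5 = 0.25 × 0.40 × 0.4 = 0.04000 m³/s
Q = Σ qᵢ = 5.488 m³/s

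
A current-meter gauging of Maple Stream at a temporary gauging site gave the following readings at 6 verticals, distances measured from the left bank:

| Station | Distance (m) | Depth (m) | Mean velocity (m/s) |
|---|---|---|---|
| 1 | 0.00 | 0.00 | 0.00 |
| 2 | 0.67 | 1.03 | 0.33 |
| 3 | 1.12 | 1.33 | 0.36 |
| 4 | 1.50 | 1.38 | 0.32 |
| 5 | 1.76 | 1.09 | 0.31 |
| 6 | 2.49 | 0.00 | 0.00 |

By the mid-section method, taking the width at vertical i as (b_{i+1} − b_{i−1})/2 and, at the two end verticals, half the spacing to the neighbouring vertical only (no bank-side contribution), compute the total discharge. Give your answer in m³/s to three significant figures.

w_2 = (1.12 − 0.00)/2 = 0.56 m; q_2 = 0.33 × 1.03 × 0.56 = 0.1903 m³/s
w_3 = (1.50 − 0.67)/2 = 0.415 m; q_3 = 0.36 × 1.33 × 0.415 = 0.1987 m³/s
w_4 = (1.76 − 1.12)/2 = 0.32 m; q_4 = 0.32 × 1.38 × 0.32 = 0.1413 m³/s
w_5 = (2.49 − 1.50)/2 = 0.495 m; q_5 = 0.31 × 1.09 × 0.495 = 0.1673 m³/s
Stations 1, 6 contribute zero (depth or velocity is 0).
Q = Σ qᵢ = 0.6976 m³/s

0.698 m³/s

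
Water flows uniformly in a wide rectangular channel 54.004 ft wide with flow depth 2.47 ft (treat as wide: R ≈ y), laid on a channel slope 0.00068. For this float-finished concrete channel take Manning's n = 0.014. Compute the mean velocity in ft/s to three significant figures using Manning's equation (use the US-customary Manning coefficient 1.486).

A = b·y = 54.004 × 2.47 = 133.4 ft²
Wide channel: R ≈ y = 2.47 ft
Q = (1.486/n)·A·R^(2/3)·S^(1/2) = (1.486/0.014) × 133.4 × 2.470^(2/3) × 0.00068^(1/2) = 674.6 ft³/s
V = Q/A = 674.6/133.4 = 5.058 ft/s

5.06 ft/s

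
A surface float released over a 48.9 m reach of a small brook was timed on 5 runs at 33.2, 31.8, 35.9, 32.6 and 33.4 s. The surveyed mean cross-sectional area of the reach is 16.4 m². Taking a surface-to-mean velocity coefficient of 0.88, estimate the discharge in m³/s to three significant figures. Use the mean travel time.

t̄ = (33.2 + 31.8 + 35.9 + 32.6 + 33.4) / 5 = 33.38 s
v_surface = L / t̄ = 48.9 / 33.38 = 1.465 m/s
v_mean = 0.88 × 1.465 = 1.289 m/s
Q = A × v_mean = 16.4 × 1.289 = 21.14 m³/s

21.1 m³/s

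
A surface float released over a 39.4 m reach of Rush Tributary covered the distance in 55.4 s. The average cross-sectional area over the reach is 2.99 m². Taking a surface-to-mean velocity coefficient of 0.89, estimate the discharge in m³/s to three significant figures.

v_surface = L / t̄ = 39.4 / 55.4 = 0.7112 m/s
v_mean = 0.89 × 0.7112 = 0.6330 m/s
Q = A × v_mean = 2.99 × 0.6330 = 1.893 m³/s

1.89 m³/s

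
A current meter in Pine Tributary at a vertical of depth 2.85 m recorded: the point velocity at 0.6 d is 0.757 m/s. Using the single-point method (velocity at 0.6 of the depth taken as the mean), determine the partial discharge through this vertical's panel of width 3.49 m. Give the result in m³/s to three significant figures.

7.53 m³/s

v̄ = v₀.₆ = 0.757 m/s
q = v̄ × d × w = 0.7570 × 2.85 × 3.49 = 7.530 m³/s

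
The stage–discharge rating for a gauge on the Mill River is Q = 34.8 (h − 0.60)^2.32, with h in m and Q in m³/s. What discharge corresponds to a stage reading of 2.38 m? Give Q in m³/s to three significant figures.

133 m³/s

Q = 34.8 × (2.38 − 0.60)^2.32 = 34.8 × 1.78^2.32 = 132.6 m³/s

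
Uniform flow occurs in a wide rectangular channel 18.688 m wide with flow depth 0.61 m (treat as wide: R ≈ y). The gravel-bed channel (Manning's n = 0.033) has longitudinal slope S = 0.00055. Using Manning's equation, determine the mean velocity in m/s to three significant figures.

0.511 m/s

A = b·y = 18.688 × 0.61 = 11.40 m²
Wide channel: R ≈ y = 0.61 m
Q = (1/n)·A·R^(2/3)·S^(1/2) = (1/0.033) × 11.40 × 0.6100^(2/3) × 0.00055^(1/2) = 5.827 m³/s
V = Q/A = 5.827/11.40 = 0.5112 m/s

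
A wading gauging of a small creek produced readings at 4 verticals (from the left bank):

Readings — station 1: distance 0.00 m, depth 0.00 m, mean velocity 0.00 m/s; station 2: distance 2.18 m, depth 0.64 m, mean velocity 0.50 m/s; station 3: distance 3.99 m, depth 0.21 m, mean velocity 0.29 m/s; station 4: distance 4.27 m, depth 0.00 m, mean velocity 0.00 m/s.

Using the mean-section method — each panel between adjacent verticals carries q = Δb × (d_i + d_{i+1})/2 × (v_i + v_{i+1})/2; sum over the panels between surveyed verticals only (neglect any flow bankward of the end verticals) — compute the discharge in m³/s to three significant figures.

Panel 1-2: Δb = 2.18 m, d̄ = (0.00+0.64)/2 = 0.32, v̄ = (0.00+0.50)/2 = 0.25 → q = 2.18×0.32×0.25 = 0.1744 m³/s
Panel 2-3: Δb = 1.81 m, d̄ = (0.64+0.21)/2 = 0.425, v̄ = (0.50+0.29)/2 = 0.395 → q = 1.81×0.425×0.395 = 0.3039 m³/s
Panel 3-4: Δb = 0.28 m, d̄ = (0.21+0.00)/2 = 0.105, v̄ = (0.29+0.00)/2 = 0.145 → q = 0.28×0.105×0.145 = 0.004263 m³/s
Q = Σ q = 0.4825 m³/s

0.483 m³/s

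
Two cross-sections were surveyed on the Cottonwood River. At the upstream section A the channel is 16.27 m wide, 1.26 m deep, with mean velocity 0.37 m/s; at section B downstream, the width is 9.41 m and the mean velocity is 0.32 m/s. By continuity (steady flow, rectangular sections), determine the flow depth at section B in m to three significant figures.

2.52 m

Q = A₁V₁ = (16.27×1.26) × 0.37 = 7.585 m³/s
d₂ = Q/(b₂ V₂) = 7.585/(9.41×0.32) = 2.519 m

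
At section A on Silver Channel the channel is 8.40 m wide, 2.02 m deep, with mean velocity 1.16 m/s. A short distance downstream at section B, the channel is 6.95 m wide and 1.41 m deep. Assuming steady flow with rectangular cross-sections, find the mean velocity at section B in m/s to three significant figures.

Q = A₁V₁ = (8.40×2.02) × 1.16 = 19.68 m³/s
A₂ = 6.95 × 1.41 = 9.800 m²
V₂ = Q/A₂ = 19.68/9.800 = 2.009 m/s

2.01 m/s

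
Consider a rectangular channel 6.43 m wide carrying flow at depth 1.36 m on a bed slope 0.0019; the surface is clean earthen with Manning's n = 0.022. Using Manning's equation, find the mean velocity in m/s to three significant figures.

A = b·y = 6.43 × 1.36 = 8.745 m²
P = b + 2y = 6.43 + 2×1.36 = 9.150 m
R = A/P = 8.745/9.150 = 0.9557 m
Q = (1/n)·A·R^(2/3)·S^(1/2) = (1/0.022) × 8.745 × 0.9557^(2/3) × 0.0019^(1/2) = 16.81 m³/s
V = Q/A = 16.81/8.745 = 1.922 m/s

1.92 m/s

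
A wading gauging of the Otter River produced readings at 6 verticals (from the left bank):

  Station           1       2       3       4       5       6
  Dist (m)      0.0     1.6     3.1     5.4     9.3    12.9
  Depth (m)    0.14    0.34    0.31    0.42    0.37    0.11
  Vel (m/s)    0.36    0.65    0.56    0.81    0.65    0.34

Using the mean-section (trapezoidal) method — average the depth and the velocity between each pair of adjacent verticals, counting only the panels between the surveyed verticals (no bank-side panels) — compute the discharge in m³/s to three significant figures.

2.62 m³/s

Panel 1-2: Δb = 1.6 m, d̄ = (0.14+0.34)/2 = 0.24, v̄ = (0.36+0.65)/2 = 0.505 → q = 1.6×0.24×0.505 = 0.1939 m³/s
Panel 2-3: Δb = 1.5 m, d̄ = (0.34+0.31)/2 = 0.325, v̄ = (0.65+0.56)/2 = 0.605 → q = 1.5×0.325×0.605 = 0.2949 m³/s
Panel 3-4: Δb = 2.3 m, d̄ = (0.31+0.42)/2 = 0.365, v̄ = (0.56+0.81)/2 = 0.685 → q = 2.3×0.365×0.685 = 0.5751 m³/s
Panel 4-5: Δb = 3.9 m, d̄ = (0.42+0.37)/2 = 0.395, v̄ = (0.81+0.65)/2 = 0.73 → q = 3.9×0.395×0.73 = 1.125 m³/s
Panel 5-6: Δb = 3.6 m, d̄ = (0.37+0.11)/2 = 0.24, v̄ = (0.65+0.34)/2 = 0.495 → q = 3.6×0.24×0.495 = 0.4277 m³/s
Q = Σ q = 2.616 m³/s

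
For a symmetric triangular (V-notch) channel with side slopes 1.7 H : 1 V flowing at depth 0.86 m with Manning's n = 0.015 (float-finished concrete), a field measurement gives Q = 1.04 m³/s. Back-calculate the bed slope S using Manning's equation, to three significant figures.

0.000578

A = z·y² = 1.7×0.86² = 1.257 m²
P = 2y√(1+z²) = 2×0.86×√(1+1.7²) = 3.392 m
R = A/P = 1.257/3.392 = 0.3706 m
S = (Q·n / (1·A·R^(2/3)))² = (1.04×0.015 / (1×1.257×0.5160))² = 0.0005782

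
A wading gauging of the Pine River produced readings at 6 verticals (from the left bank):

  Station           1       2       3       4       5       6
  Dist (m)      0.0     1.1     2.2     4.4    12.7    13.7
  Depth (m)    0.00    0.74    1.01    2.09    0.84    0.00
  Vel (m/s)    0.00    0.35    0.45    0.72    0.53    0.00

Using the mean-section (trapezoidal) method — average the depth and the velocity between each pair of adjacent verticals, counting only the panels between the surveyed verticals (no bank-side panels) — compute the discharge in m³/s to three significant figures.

10.2 m³/s

Panel 1-2: Δb = 1.1 m, d̄ = (0.00+0.74)/2 = 0.37, v̄ = (0.00+0.35)/2 = 0.175 → q = 1.1×0.37×0.175 = 0.07123 m³/s
Panel 2-3: Δb = 1.1 m, d̄ = (0.74+1.01)/2 = 0.875, v̄ = (0.35+0.45)/2 = 0.4 → q = 1.1×0.875×0.4 = 0.3850 m³/s
Panel 3-4: Δb = 2.2 m, d̄ = (1.01+2.09)/2 = 1.55, v̄ = (0.45+0.72)/2 = 0.585 → q = 2.2×1.55×0.585 = 1.995 m³/s
Panel 4-5: Δb = 8.3 m, d̄ = (2.09+0.84)/2 = 1.465, v̄ = (0.72+0.53)/2 = 0.625 → q = 8.3×1.465×0.625 = 7.600 m³/s
Panel 5-6: Δb = 1 m, d̄ = (0.84+0.00)/2 = 0.42, v̄ = (0.53+0.00)/2 = 0.265 → q = 1×0.42×0.265 = 0.1113 m³/s
Q = Σ q = 10.16 m³/s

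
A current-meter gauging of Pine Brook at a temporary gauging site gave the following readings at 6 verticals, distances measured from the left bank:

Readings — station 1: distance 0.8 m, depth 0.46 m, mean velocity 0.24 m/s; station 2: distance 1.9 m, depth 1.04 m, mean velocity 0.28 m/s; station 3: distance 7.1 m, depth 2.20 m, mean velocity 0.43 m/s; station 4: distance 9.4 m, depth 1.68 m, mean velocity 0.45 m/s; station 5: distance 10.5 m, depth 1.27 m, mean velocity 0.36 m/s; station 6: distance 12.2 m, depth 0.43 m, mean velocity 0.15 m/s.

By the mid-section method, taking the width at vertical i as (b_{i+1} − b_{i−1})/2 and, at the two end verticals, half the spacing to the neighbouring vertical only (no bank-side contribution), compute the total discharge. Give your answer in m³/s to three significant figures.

6.51 m³/s

w_1 = (1.9 − 0.8)/2 = 0.55 m; q_1 = 0.24 × 0.46 × 0.55 = 0.06072 m³/s
w_2 = (7.1 − 0.8)/2 = 3.15 m; q_2 = 0.28 × 1.04 × 3.15 = 0.9173 m³/s
w_3 = (9.4 − 1.9)/2 = 3.75 m; q_3 = 0.43 × 2.20 × 3.75 = 3.548 m³/s
w_4 = (10.5 − 7.1)/2 = 1.7 m; q_4 = 0.45 × 1.68 × 1.7 = 1.285 m³/s
w_5 = (12.2 − 9.4)/2 = 1.4 m; q_5 = 0.36 × 1.27 × 1.4 = 0.6401 m³/s
w_6 = (12.2 − 10.5)/2 = 0.85 m; q_6 = 0.15 × 0.43 × 0.85 = 0.05483 m³/s
Q = Σ qᵢ = 6.506 m³/s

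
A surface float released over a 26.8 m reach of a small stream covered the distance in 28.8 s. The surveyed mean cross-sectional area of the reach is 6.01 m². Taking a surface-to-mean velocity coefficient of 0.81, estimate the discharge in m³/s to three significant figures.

4.53 m³/s

v_surface = L / t̄ = 26.8 / 28.8 = 0.9306 m/s
v_mean = 0.81 × 0.9306 = 0.7538 m/s
Q = A × v_mean = 6.01 × 0.7538 = 4.530 m³/s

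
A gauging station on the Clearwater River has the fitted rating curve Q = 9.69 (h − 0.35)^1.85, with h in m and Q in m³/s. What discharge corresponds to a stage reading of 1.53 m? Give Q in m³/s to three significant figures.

Q = 9.69 × (1.53 − 0.35)^1.85 = 9.69 × 1.18^1.85 = 13.16 m³/s

13.2 m³/s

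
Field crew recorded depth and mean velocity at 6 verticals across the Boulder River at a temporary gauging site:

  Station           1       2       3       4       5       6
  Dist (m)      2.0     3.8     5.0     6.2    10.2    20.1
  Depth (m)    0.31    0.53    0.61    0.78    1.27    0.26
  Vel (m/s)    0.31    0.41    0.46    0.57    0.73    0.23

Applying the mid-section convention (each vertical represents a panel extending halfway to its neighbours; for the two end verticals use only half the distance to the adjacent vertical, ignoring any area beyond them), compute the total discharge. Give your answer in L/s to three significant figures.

w_1 = (3.8 − 2.0)/2 = 0.9 m; q_1 = 0.31 × 0.31 × 0.9 = 0.08649 m³/s
w_2 = (5.0 − 2.0)/2 = 1.5 m; q_2 = 0.41 × 0.53 × 1.5 = 0.3260 m³/s
w_3 = (6.2 − 3.8)/2 = 1.2 m; q_3 = 0.46 × 0.61 × 1.2 = 0.3367 m³/s
w_4 = (10.2 − 5.0)/2 = 2.6 m; q_4 = 0.57 × 0.78 × 2.6 = 1.156 m³/s
w_5 = (20.1 − 6.2)/2 = 6.95 m; q_5 = 0.73 × 1.27 × 6.95 = 6.443 m³/s
w_6 = (20.1 − 10.2)/2 = 4.95 m; q_6 = 0.23 × 0.26 × 4.95 = 0.2960 m³/s
Q = Σ qᵢ = 8.644 m³/s
= 8.644 × 1000 = 8644 L/s

8640 L/s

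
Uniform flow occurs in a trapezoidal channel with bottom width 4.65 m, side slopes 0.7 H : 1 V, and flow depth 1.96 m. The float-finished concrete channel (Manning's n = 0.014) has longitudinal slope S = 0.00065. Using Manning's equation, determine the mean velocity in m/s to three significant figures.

A = (b + z·y)·y = (4.65 + 0.7×1.96)×1.96 = 11.80 m²
P = b + 2y√(1+z²) = 4.65 + 2×1.96×√(1+0.7²) = 9.435 m
R = A/P = 11.80/9.435 = 1.251 m
Q = (1/n)·A·R^(2/3)·S^(1/2) = (1/0.014) × 11.80 × 1.251^(2/3) × 0.00065^(1/2) = 24.96 m³/s
V = Q/A = 24.96/11.80 = 2.114 m/s

2.11 m/s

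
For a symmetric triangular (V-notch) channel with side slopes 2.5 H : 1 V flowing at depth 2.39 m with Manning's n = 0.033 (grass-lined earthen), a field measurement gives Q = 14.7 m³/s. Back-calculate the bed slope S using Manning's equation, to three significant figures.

A = z·y² = 2.5×2.39² = 14.28 m²
P = 2y√(1+z²) = 2×2.39×√(1+2.5²) = 12.87 m
R = A/P = 14.28/12.87 = 1.110 m
S = (Q·n / (1·A·R^(2/3)))² = (14.7×0.033 / (1×14.28×1.072))² = 0.001005

0.00100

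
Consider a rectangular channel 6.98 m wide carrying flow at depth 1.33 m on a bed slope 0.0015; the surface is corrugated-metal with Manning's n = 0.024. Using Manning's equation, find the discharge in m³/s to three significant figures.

A = b·y = 6.98 × 1.33 = 9.283 m²
P = b + 2y = 6.98 + 2×1.33 = 9.640 m
R = A/P = 9.283/9.640 = 0.9630 m
Q = (1/n)·A·R^(2/3)·S^(1/2) = (1/0.024) × 9.283 × 0.9630^(2/3) × 0.0015^(1/2) = 14.61 m³/s

14.6 m³/s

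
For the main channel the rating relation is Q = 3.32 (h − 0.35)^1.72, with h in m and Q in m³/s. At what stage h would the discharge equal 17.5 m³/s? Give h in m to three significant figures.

h − h₀ = (Q/C)^(1/b) = (17.5/3.32)^(1/1.72) = 2.629 m
h = 0.35 + 2.629 = 2.979 m

2.98 m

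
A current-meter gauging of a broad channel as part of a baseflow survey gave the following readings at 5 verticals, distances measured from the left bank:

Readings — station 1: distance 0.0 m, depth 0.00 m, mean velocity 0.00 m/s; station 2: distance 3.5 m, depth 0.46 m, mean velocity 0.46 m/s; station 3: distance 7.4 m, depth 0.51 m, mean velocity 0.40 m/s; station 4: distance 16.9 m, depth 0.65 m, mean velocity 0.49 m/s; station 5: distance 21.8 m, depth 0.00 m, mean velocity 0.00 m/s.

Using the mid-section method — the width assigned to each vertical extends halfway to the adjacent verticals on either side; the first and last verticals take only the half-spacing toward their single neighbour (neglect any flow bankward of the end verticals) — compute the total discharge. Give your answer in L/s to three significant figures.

w_2 = (7.4 − 0.0)/2 = 3.7 m; q_2 = 0.46 × 0.46 × 3.7 = 0.7829 m³/s
w_3 = (16.9 − 3.5)/2 = 6.7 m; q_3 = 0.40 × 0.51 × 6.7 = 1.367 m³/s
w_4 = (21.8 − 7.4)/2 = 7.2 m; q_4 = 0.49 × 0.65 × 7.2 = 2.293 m³/s
Stations 1, 5 contribute zero (depth or velocity is 0).
Q = Σ qᵢ = 4.443 m³/s
= 4.443 × 1000 = 4443 L/s

4440 L/s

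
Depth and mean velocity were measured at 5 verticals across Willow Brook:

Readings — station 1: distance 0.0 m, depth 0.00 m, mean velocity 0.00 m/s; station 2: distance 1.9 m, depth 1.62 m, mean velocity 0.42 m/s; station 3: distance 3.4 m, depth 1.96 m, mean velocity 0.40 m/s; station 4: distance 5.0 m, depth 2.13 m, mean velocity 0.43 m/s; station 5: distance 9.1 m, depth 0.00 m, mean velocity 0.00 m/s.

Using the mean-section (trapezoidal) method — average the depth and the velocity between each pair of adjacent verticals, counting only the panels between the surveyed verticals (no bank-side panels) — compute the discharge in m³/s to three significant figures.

3.72 m³/s

Panel 1-2: Δb = 1.9 m, d̄ = (0.00+1.62)/2 = 0.81, v̄ = (0.00+0.42)/2 = 0.21 → q = 1.9×0.81×0.21 = 0.3232 m³/s
Panel 2-3: Δb = 1.5 m, d̄ = (1.62+1.96)/2 = 1.79, v̄ = (0.42+0.40)/2 = 0.41 → q = 1.5×1.79×0.41 = 1.101 m³/s
Panel 3-4: Δb = 1.6 m, d̄ = (1.96+2.13)/2 = 2.045, v̄ = (0.40+0.43)/2 = 0.415 → q = 1.6×2.045×0.415 = 1.358 m³/s
Panel 4-5: Δb = 4.1 m, d̄ = (2.13+0.00)/2 = 1.065, v̄ = (0.43+0.00)/2 = 0.215 → q = 4.1×1.065×0.215 = 0.9388 m³/s
Q = Σ q = 3.721 m³/s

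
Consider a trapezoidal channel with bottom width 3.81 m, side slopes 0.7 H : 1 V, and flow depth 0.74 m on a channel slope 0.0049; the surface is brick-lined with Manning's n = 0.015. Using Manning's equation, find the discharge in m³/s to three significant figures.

10.3 m³/s

A = (b + z·y)·y = (3.81 + 0.7×0.74)×0.74 = 3.203 m²
P = b + 2y√(1+z²) = 3.81 + 2×0.74×√(1+0.7²) = 5.617 m
R = A/P = 3.203/5.617 = 0.5702 m
Q = (1/n)·A·R^(2/3)·S^(1/2) = (1/0.015) × 3.203 × 0.5702^(2/3) × 0.0049^(1/2) = 10.28 m³/s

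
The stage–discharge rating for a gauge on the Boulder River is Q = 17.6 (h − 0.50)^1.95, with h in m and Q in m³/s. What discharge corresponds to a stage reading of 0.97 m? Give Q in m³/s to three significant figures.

Q = 17.6 × (0.97 − 0.50)^1.95 = 17.6 × 0.47^1.95 = 4.037 m³/s

4.04 m³/s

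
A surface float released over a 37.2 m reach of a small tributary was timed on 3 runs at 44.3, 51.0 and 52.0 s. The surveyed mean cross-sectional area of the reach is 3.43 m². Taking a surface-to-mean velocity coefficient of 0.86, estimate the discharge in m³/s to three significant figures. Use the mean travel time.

t̄ = (44.3 + 51.0 + 52.0) / 3 = 49.1 s
v_surface = L / t̄ = 37.2 / 49.1 = 0.7576 m/s
v_mean = 0.86 × 0.7576 = 0.6516 m/s
Q = A × v_mean = 3.43 × 0.6516 = 2.235 m³/s

2.23 m³/s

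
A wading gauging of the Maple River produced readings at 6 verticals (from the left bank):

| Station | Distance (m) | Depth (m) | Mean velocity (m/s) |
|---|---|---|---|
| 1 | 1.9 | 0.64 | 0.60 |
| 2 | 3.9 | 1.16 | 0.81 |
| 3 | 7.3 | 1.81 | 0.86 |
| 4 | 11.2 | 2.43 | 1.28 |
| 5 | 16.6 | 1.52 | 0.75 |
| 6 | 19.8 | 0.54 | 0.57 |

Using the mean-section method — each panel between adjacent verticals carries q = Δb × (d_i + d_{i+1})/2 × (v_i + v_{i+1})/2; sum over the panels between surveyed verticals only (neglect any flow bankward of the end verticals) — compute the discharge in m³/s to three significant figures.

Panel 1-2: Δb = 2 m, d̄ = (0.64+1.16)/2 = 0.9, v̄ = (0.60+0.81)/2 = 0.705 → q = 2×0.9×0.705 = 1.269 m³/s
Panel 2-3: Δb = 3.4 m, d̄ = (1.16+1.81)/2 = 1.485, v̄ = (0.81+0.86)/2 = 0.835 → q = 3.4×1.485×0.835 = 4.216 m³/s
Panel 3-4: Δb = 3.9 m, d̄ = (1.81+2.43)/2 = 2.12, v̄ = (0.86+1.28)/2 = 1.07 → q = 3.9×2.12×1.07 = 8.847 m³/s
Panel 4-5: Δb = 5.4 m, d̄ = (2.43+1.52)/2 = 1.975, v̄ = (1.28+0.75)/2 = 1.015 → q = 5.4×1.975×1.015 = 10.82 m³/s
Panel 5-6: Δb = 3.2 m, d̄ = (1.52+0.54)/2 = 1.03, v̄ = (0.75+0.57)/2 = 0.66 → q = 3.2×1.03×0.66 = 2.175 m³/s
Q = Σ q = 27.33 m³/s

27.3 m³/s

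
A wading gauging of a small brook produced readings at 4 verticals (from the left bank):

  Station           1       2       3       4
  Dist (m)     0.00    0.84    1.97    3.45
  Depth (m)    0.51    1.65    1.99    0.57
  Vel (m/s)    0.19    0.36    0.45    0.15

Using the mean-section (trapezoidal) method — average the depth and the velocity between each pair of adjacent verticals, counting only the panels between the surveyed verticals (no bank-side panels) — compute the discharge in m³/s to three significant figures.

1.65 m³/s

Panel 1-2: Δb = 0.84 m, d̄ = (0.51+1.65)/2 = 1.08, v̄ = (0.19+0.36)/2 = 0.275 → q = 0.84×1.08×0.275 = 0.2495 m³/s
Panel 2-3: Δb = 1.13 m, d̄ = (1.65+1.99)/2 = 1.82, v̄ = (0.36+0.45)/2 = 0.405 → q = 1.13×1.82×0.405 = 0.8329 m³/s
Panel 3-4: Δb = 1.48 m, d̄ = (1.99+0.57)/2 = 1.28, v̄ = (0.45+0.15)/2 = 0.3 → q = 1.48×1.28×0.3 = 0.5683 m³/s
Q = Σ q = 1.651 m³/s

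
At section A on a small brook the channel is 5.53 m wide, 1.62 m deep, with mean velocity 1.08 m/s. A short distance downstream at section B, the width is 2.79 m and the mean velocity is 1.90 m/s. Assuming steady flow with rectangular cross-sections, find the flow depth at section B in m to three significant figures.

1.83 m

Q = A₁V₁ = (5.53×1.62) × 1.08 = 9.675 m³/s
d₂ = Q/(b₂ V₂) = 9.675/(2.79×1.90) = 1.825 m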